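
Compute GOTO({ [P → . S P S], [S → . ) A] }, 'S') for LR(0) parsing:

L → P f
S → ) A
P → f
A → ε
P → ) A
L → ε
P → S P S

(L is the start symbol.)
GOTO(I, 'S') = CLOSURE({ [A → αX.β] : [A → α.Xβ] ∈ I, X = 'S' })

Items with dot before 'S', with the dot advanced:
  [P → . S P S] → [P → S . P S]
Closure of the advanced items:
  [P → S . P S] has the dot before P: add [P → . f], [P → . ) A], [P → . S P S]
  [P → . S P S] has the dot before S: add [S → . ) A]

GOTO = { [P → . ) A], [P → . S P S], [P → . f], [P → S . P S], [S → . ) A] }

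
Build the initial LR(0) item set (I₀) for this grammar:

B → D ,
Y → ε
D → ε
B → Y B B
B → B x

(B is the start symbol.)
First, augment the grammar with B' → B
I₀ = CLOSURE({ [B' → . B] }):
  [B' → . B] has the dot before B: add [B → . D ,], [B → . Y B B], [B → . B x]
  [B → . D ,] has the dot before D: add [D → .]
  [B → . Y B B] has the dot before Y: add [Y → .]
No further items can be added.

I₀ = { [B → . B x], [B → . D ,], [B → . Y B B], [B' → . B], [D → .], [Y → .] }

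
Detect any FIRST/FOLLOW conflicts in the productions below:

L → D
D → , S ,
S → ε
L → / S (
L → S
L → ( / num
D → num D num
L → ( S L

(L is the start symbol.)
No FIRST/FOLLOW conflicts.

A FIRST/FOLLOW conflict occurs when a non-terminal N has a nullable alternative N → β (β ⇒* ε) and another alternative N → α with FIRST(α) ∩ FOLLOW(N) ≠ ∅: on such a lookahead the parser cannot decide between expanding α and letting N vanish via β.

Nullable non-terminals: L, S.
FIRST sets used below: FIRST(D) = { ',', 'num' }, FIRST(S) = { ε }

L: nullable alternative(s) L → S; FOLLOW(L) = { $ }
  L → D: FIRST \ {ε} = { ',', 'num' } — disjoint from FOLLOW(L)
  L → / S (: FIRST \ {ε} = { '/' } — disjoint from FOLLOW(L)
  L → S: FIRST \ {ε} = { } — this is the only nullable alternative, skip
  L → ( / num: FIRST \ {ε} = { '(' } — disjoint from FOLLOW(L)
  L → ( S L: FIRST \ {ε} = { '(' } — disjoint from FOLLOW(L)
S has a nullable alternative but only one production, so nothing to check.

D has no nullable alternative, so no FIRST/FOLLOW check is needed there.

No FIRST/FOLLOW conflicts found.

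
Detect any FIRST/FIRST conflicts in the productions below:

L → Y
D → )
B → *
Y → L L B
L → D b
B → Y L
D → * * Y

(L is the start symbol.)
A FIRST/FIRST conflict occurs when two productions N → α and N → β for the same non-terminal have FIRST(α) ∩ FIRST(β) ≠ ∅ (with ε ∈ FIRST of a nullable right-hand side, so two nullable alternatives also conflict).

FIRST sets of the non-terminals at (or reachable through a nullable prefix from) the front of some alternative:
  FIRST(Y) = { ')', '*' }
  FIRST(D) = { ')', '*' }

Productions for L:
  L → Y: FIRST = { ')', '*' }
  L → D b: FIRST = { ')', '*' }
Productions for D:
  D → ): FIRST = { ')' }
  D → * * Y: FIRST = { '*' }
Productions for B:
  B → *: FIRST = { '*' }
  B → Y L: FIRST = { ')', '*' }
Y has only one production, so no FIRST/FIRST conflict is possible there.

Conflict for L: L → Y and L → D b
  Overlap: { ')', '*' }
Conflict for B: B → * and B → Y L
  Overlap: { '*' }

Answer: Yes. L → Y / L → D b on { ')', '*' }; B → '*' / B → Y L on { '*' }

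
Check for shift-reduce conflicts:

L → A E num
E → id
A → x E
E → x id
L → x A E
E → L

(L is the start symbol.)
A shift-reduce conflict occurs when an LR(0) state has both:
  - a complete (reduce) item [A → α .] (dot at the end), and
  - a shift item [B → β . c γ] (dot before a terminal).

Augment with L' → L and build the canonical LR(0) collection (I0 = CLOSURE({[L' → . L]}), then GOTO on every symbol after a dot until no new states appear). It has 13 states:
  I0: { [A → . x E], [L → . A E num], [L → . x A E], [L' → . L] }  — shift
  I1: { [A → . x E], [E → . L], [E → . id], [E → . x id], [L → . A E num], [L → . x A E], [L → A . E num] }  — shift
  I2: { [L' → L .] }  — accept
  I3: { [A → . x E], [A → x . E], [E → . L], [E → . id], [E → . x id], [L → . A E num], [L → . x A E], [L → x . A E] }  — shift
  I4: { [A → . x E], [E → . L], [E → . id], [E → . x id], [L → . A E num], [L → . x A E], [L → A . E num], [L → x A . E] }  — shift
  I5: { [A → x E .] }  — reduce
  I6: { [E → L .] }  — reduce
  I7: { [E → id .] }  — reduce
  I8: { [A → . x E], [A → x . E], [E → . L], [E → . id], [E → . x id], [E → x . id], [L → . A E num], [L → . x A E], [L → x . A E] }  — shift
  I9: { [E → id .], [E → x id .] }  — 2 reduces
  I10: { [L → A E . num], [L → x A E .] }  — shift, reduce
  I11: { [L → A E num .] }  — reduce
  I12: { [L → A E . num] }  — shift

I10 contains reduce item [L → x A E .] and shift item [L → A E . num] — shift-reduce conflict.

Answer: Yes — I10: [L → x A E .] vs [L → A E . num]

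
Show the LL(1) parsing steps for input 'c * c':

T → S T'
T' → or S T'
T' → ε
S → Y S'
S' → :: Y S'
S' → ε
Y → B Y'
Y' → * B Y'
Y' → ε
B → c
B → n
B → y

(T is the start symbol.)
LL(1) parsing maintains a stack (initially the start symbol over $) and the input. At each step: if the stack top is a terminal, match it against the current input token; if it is a non-terminal N, replace it with the RHS of M[N, lookahead] (the unique production whose predict set contains the lookahead).

Stack is shown with the top on the left.

Stack           Input    Action
-------------------------------
T $             c * c $  output T → S T'
S T' $          c * c $  output S → Y S'
Y S' T' $       c * c $  output Y → B Y'
B Y' S' T' $    c * c $  output B → c
c Y' S' T' $    c * c $  match 'c'
Y' S' T' $      * c $    output Y' → * B Y'
* B Y' S' T' $  * c $    match '*'
B Y' S' T' $    c $      output B → c
c Y' S' T' $    c $      match 'c'
Y' S' T' $      $        output Y' → ε
S' T' $         $        output S' → ε
T' $            $        output T' → ε
$               $        accept

The string is accepted.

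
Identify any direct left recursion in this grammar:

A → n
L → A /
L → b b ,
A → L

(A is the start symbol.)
Direct left recursion occurs when N → N α for some non-terminal N (the right-hand side begins with the left-hand side itself).

A → n: starts with n
L → A /: starts with A
L → b b ,: starts with b
A → L: starts with L

No direct left recursion found.

Answer: No direct left recursion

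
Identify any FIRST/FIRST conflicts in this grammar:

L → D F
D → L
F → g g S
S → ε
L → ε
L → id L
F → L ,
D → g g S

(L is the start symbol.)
FIRST sets of the non-terminals at (or reachable through a nullable prefix from) the front of some alternative:
  FIRST(D) = { ',', 'g', 'id', ε }
  FIRST(F) = { ',', 'g', 'id' }
  FIRST(L) = { ',', 'g', 'id', ε }

Productions for L:
  L → D F: FIRST = { ',', 'g', 'id' }
  L → ε: FIRST = { ε }
  L → id L: FIRST = { 'id' }
Productions for D:
  D → L: FIRST = { ',', 'g', 'id', ε }
  D → g g S: FIRST = { 'g' }
Productions for F:
  F → g g S: FIRST = { 'g' }
  F → L ,: FIRST = { ',', 'g', 'id' }
S has only one production, so no FIRST/FIRST conflict is possible there.

Conflict for L: L → D F and L → id L
  Overlap: { 'id' }
Conflict for D: D → L and D → g g S
  Overlap: { 'g' }
Conflict for F: F → g g S and F → L ,
  Overlap: { 'g' }

Answer: Yes. L → D F / L → id L on { 'id' }; D → L / D → g g S on { 'g' }; F → g g S / F → L ',' on { 'g' }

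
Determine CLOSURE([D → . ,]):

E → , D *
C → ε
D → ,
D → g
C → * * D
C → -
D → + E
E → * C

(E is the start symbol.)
{ [D → . ,] }

To compute CLOSURE, for each item [A → α.Bβ] where B is a non-terminal, add [B → .γ] for all productions B → γ; repeat for the newly added items until nothing changes.

Start with: [D → . ,]
The dot precedes the terminal ',', so nothing is added.

CLOSURE = { [D → . ,] }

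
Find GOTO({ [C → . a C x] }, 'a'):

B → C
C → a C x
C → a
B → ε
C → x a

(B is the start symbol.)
{ [C → . a C x], [C → . a], [C → . x a], [C → a . C x] }

GOTO(I, 'a') = CLOSURE({ [A → αX.β] : [A → α.Xβ] ∈ I, X = 'a' })

Items with dot before 'a', with the dot advanced:
  [C → . a C x] → [C → a . C x]
Closure of the advanced items:
  [C → a . C x] has the dot before C: add [C → . a C x], [C → . a], [C → . x a]

GOTO = { [C → . a C x], [C → . a], [C → . x a], [C → a . C x] }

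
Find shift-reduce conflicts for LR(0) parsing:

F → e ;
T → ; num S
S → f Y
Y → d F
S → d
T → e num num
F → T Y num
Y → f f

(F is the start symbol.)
A shift-reduce conflict occurs when an LR(0) state has both:
  - a complete (reduce) item [A → α .] (dot at the end), and
  - a shift item [B → β . c γ] (dot before a terminal).

Augment with F' → F and build the canonical LR(0) collection (I0 = CLOSURE({[F' → . F]}), then GOTO on every symbol after a dot until no new states appear). It has 19 states:
  I0: { [F → . T Y num], [F → . e ;], [F' → . F], [T → . ; num S], [T → . e num num] }  — shift
  I1: { [T → ; . num S] }  — shift
  I2: { [F' → F .] }  — accept
  I3: { [F → T . Y num], [Y → . d F], [Y → . f f] }  — shift
  I4: { [F → e . ;], [T → e . num num] }  — shift
  I5: { [F → e ; .] }  — reduce
  I6: { [T → e num . num] }  — shift
  I7: { [T → e num num .] }  — reduce
  I8: { [F → T Y . num] }  — shift
  I9: { [F → . T Y num], [F → . e ;], [T → . ; num S], [T → . e num num], [Y → d . F] }  — shift
  I10: { [Y → f . f] }  — shift
  I11: { [Y → f f .] }  — reduce
  I12: { [Y → d F .] }  — reduce
  I13: { [F → T Y num .] }  — reduce
  I14: { [S → . d], [S → . f Y], [T → ; num . S] }  — shift
  I15: { [T → ; num S .] }  — reduce
  I16: { [S → d .] }  — reduce
  I17: { [S → f . Y], [Y → . d F], [Y → . f f] }  — shift
  I18: { [S → f Y .] }  — reduce

No state contains both a complete item and a shift item.

Answer: No shift-reduce conflicts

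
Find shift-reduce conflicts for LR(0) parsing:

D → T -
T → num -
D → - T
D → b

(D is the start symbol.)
Augment with D' → D and build the canonical LR(0) collection (I0 = CLOSURE({[D' → . D]}), then GOTO on every symbol after a dot until no new states appear). It has 9 states:
  I0: { [D → . - T], [D → . T -], [D → . b], [D' → . D], [T → . num -] }  — shift
  I1: { [D → - . T], [T → . num -] }  — shift
  I2: { [D' → D .] }  — accept
  I3: { [D → T . -] }  — shift
  I4: { [D → b .] }  — reduce
  I5: { [T → num . -] }  — shift
  I6: { [T → num - .] }  — reduce
  I7: { [D → T - .] }  — reduce
  I8: { [D → - T .] }  — reduce

No state contains both a complete item and a shift item.

Answer: No shift-reduce conflicts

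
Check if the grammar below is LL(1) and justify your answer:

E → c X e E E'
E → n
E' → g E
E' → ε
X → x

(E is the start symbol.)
Relevant sets:
  FOLLOW(E') = { $, 'g' }

For E:
  PREDICT(E → c X e E E') = { 'c' }
  PREDICT(E → n) = { 'n' }
For E':
  PREDICT(E' → g E) = { 'g' }
  PREDICT(E' → ε) = { $, 'g' }
X has a single production, so nothing to check there.

Conflict found: Predict set conflict for E': { 'g' }
The grammar is NOT LL(1).

Answer: No. Predict set conflict for E': { 'g' }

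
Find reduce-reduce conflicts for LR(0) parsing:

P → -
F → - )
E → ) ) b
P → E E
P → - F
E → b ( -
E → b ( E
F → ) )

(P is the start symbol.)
A reduce-reduce conflict occurs when an LR(0) state has two complete items [A → α .] and [B → β .] — both call for a reduction, and with no lookahead the parser cannot choose between them.

Augment with P' → P and build the canonical LR(0) collection (I0 = CLOSURE({[P' → . P]}), then GOTO on every symbol after a dot until no new states appear). It has 17 states:
  I0: { [E → . ) ) b], [E → . b ( -], [E → . b ( E], [P → . - F], [P → . -], [P → . E E], [P' → . P] }  — shift
  I1: { [E → ) . ) b] }  — shift
  I2: { [F → . ) )], [F → . - )], [P → - . F], [P → - .] }  — shift, reduce
  I3: { [E → . ) ) b], [E → . b ( -], [E → . b ( E], [P → E . E] }  — shift
  I4: { [P' → P .] }  — accept
  I5: { [E → b . ( -], [E → b . ( E] }  — shift
  I6: { [E → . ) ) b], [E → . b ( -], [E → . b ( E], [E → b ( . -], [E → b ( . E] }  — shift
  I7: { [E → b ( - .] }  — reduce
  I8: { [E → b ( E .] }  — reduce
  I9: { [P → E E .] }  — reduce
  I10: { [F → ) . )] }  — shift
  I11: { [F → - . )] }  — shift
  I12: { [P → - F .] }  — reduce
  I13: { [F → - ) .] }  — reduce
  I14: { [F → ) ) .] }  — reduce
  I15: { [E → ) ) . b] }  — shift
  I16: { [E → ) ) b .] }  — reduce

No state contains more than one complete item.

Answer: No reduce-reduce conflicts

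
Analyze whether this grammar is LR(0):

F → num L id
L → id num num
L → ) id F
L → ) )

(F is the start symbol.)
A grammar is LR(0) if no state in the canonical LR(0) collection has:
  - both a shift item (dot before a terminal) and a complete item (shift-reduce conflict), or
  - two or more complete items (reduce-reduce conflict; the accept item [F' → F .] counts as a complete item here).

Augment with F' → F and build the canonical LR(0) collection (I0 = CLOSURE({[F' → . F]}), then GOTO on every symbol after a dot until no new states appear). It has 12 states:
  I0: { [F → . num L id], [F' → . F] }  — shift
  I1: { [F' → F .] }  — accept
  I2: { [F → num . L id], [L → . ) )], [L → . ) id F], [L → . id num num] }  — shift
  I3: { [L → ) . )], [L → ) . id F] }  — shift
  I4: { [F → num L . id] }  — shift
  I5: { [L → id . num num] }  — shift
  I6: { [L → id num . num] }  — shift
  I7: { [L → id num num .] }  — reduce
  I8: { [F → num L id .] }  — reduce
  I9: { [L → ) ) .] }  — reduce
  I10: { [F → . num L id], [L → ) id . F] }  — shift
  I11: { [L → ) id F .] }  — reduce

Every state is either a pure shift/goto state or contains exactly one complete item and nothing to shift — no conflicts. The grammar is LR(0).

Answer: Yes, the grammar is LR(0)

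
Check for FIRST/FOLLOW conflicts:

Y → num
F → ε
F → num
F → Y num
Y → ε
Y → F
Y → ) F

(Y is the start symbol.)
Nullable non-terminals: F, Y.
FIRST sets used below: FIRST(Y) = { ')', 'num', ε }, FIRST(F) = { ')', 'num', ε }

F: nullable alternative(s) F → ε; FOLLOW(F) = { $, 'num' }
  F → ε: FIRST \ {ε} = { } — this is the only nullable alternative, skip
  F → num: FIRST \ {ε} = { 'num' } — overlaps FOLLOW(F) on { 'num' }: CONFLICT
  F → Y num: FIRST \ {ε} = { ')', 'num' } — overlaps FOLLOW(F) on { 'num' }: CONFLICT

Y: nullable alternative(s) Y → ε, Y → F; FOLLOW(Y) = { $, 'num' }
  Y → num: FIRST \ {ε} = { 'num' } — overlaps FOLLOW(Y) on { 'num' }: CONFLICT
  Y → ε: FIRST \ {ε} = { } — disjoint from FOLLOW(Y)
  Y → F: FIRST \ {ε} = { ')', 'num' } — overlaps FOLLOW(Y) on { 'num' }: CONFLICT
  Y → ) F: FIRST \ {ε} = { ')' } — disjoint from FOLLOW(Y)

So the grammar has 4 FIRST/FOLLOW conflicts (marked CONFLICT above).

Answer: Yes. Y → num with FOLLOW(Y) on { 'num' }; Y → F with FOLLOW(Y) on { 'num' }; F → num with FOLLOW(F) on { 'num' }; F → Y num with FOLLOW(F) on { 'num' }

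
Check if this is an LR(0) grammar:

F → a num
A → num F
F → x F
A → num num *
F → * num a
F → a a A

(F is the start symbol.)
A grammar is LR(0) if no state in the canonical LR(0) collection has:
  - both a shift item (dot before a terminal) and a complete item (shift-reduce conflict), or
  - two or more complete items (reduce-reduce conflict; the accept item [F' → F .] counts as a complete item here).

Augment with F' → F and build the canonical LR(0) collection (I0 = CLOSURE({[F' → . F]}), then GOTO on every symbol after a dot until no new states appear). It has 15 states:
  I0: { [F → . * num a], [F → . a a A], [F → . a num], [F → . x F], [F' → . F] }  — shift
  I1: { [F → * . num a] }  — shift
  I2: { [F' → F .] }  — accept
  I3: { [F → a . a A], [F → a . num] }  — shift
  I4: { [F → . * num a], [F → . a a A], [F → . a num], [F → . x F], [F → x . F] }  — shift
  I5: { [F → x F .] }  — reduce
  I6: { [A → . num F], [A → . num num *], [F → a a . A] }  — shift
  I7: { [F → a num .] }  — reduce
  I8: { [F → a a A .] }  — reduce
  I9: { [A → num . F], [A → num . num *], [F → . * num a], [F → . a a A], [F → . a num], [F → . x F] }  — shift
  I10: { [A → num F .] }  — reduce
  I11: { [A → num num . *] }  — shift
  I12: { [A → num num * .] }  — reduce
  I13: { [F → * num . a] }  — shift
  I14: { [F → * num a .] }  — reduce

Every state is either a pure shift/goto state or contains exactly one complete item and nothing to shift — no conflicts. The grammar is LR(0).

Answer: Yes, the grammar is LR(0)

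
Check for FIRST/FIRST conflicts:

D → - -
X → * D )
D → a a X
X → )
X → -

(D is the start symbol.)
No FIRST/FIRST conflicts.

Productions for D:
  D → - -: FIRST = { '-' }
  D → a a X: FIRST = { 'a' }
Productions for X:
  X → * D ): FIRST = { '*' }
  X → ): FIRST = { ')' }
  X → -: FIRST = { '-' }

All alternatives of each non-terminal have pairwise disjoint FIRST sets.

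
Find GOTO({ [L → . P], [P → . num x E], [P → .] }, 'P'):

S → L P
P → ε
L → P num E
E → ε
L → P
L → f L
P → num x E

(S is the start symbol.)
{ [L → P .] }

GOTO(I, 'P') = CLOSURE({ [A → αX.β] : [A → α.Xβ] ∈ I, X = 'P' })

Items with dot before 'P', with the dot advanced:
  [L → . P] → [L → P .]
Closure adds nothing (no advanced item has the dot before a non-terminal).

GOTO = { [L → P .] }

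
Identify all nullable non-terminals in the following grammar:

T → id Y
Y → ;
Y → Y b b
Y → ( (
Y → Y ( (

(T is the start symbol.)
None

A non-terminal is nullable if it can derive ε (the empty string): either it has an ε-production, or it has a production whose right-hand side consists entirely of nullable non-terminals.

There are no ε-productions, so no non-terminal can derive ε.
No non-terminals are nullable.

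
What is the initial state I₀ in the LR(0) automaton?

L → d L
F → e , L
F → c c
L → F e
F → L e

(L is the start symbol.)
{ [F → . L e], [F → . c c], [F → . e , L], [L → . F e], [L → . d L], [L' → . L] }

First, augment the grammar with L' → L
I₀ = CLOSURE({ [L' → . L] }):
  [L' → . L] has the dot before L: add [L → . d L], [L → . F e]
  [L → . F e] has the dot before F: add [F → . e , L], [F → . c c], [F → . L e]
No further items can be added.

I₀ = { [F → . L e], [F → . c c], [F → . e , L], [L → . F e], [L → . d L], [L' → . L] }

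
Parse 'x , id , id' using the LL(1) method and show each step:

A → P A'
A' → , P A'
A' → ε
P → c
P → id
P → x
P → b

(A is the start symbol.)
Stack is shown with the top on the left.

Stack     Input          Action
-------------------------------
A $       x , id , id $  output A → P A'
P A' $    x , id , id $  output P → x
x A' $    x , id , id $  match 'x'
A' $      , id , id $    output A' → , P A'
, P A' $  , id , id $    match ','
P A' $    id , id $      output P → id
id A' $   id , id $      match 'id'
A' $      , id $         output A' → , P A'
, P A' $  , id $         match ','
P A' $    id $           output P → id
id A' $   id $           match 'id'
A' $      $              output A' → ε
$         $              accept

The string is accepted.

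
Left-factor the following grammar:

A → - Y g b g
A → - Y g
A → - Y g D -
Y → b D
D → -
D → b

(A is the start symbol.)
A → - Y g A'
A' → b g
A' → ε
A' → D -
Y → b D
D → -
D → b

Left-factoring transforms A → αβ₁ | αβ₂ into A → αA' and A' → β₁ | β₂
(α is the longest common prefix among the alternatives). Repeat until
no nonterminal has two alternatives with a common prefix.

Round 1: A has alternatives sharing prefix '- Y g'. Introduce A': A → - Y g A'
  Add: A' → b g
  Add: A' → ε
  Add: A' → D -

No remaining common prefixes — done.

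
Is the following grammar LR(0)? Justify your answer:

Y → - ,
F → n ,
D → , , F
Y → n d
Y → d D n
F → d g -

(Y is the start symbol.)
A grammar is LR(0) if no state in the canonical LR(0) collection has:
  - both a shift item (dot before a terminal) and a complete item (shift-reduce conflict), or
  - two or more complete items (reduce-reduce conflict; the accept item [Y' → Y .] counts as a complete item here).

Augment with Y' → Y and build the canonical LR(0) collection (I0 = CLOSURE({[Y' → . Y]}), then GOTO on every symbol after a dot until no new states appear). It has 17 states:
  I0: { [Y → . - ,], [Y → . d D n], [Y → . n d], [Y' → . Y] }  — shift
  I1: { [Y → - . ,] }  — shift
  I2: { [Y' → Y .] }  — accept
  I3: { [D → . , , F], [Y → d . D n] }  — shift
  I4: { [Y → n . d] }  — shift
  I5: { [Y → n d .] }  — reduce
  I6: { [D → , . , F] }  — shift
  I7: { [Y → d D . n] }  — shift
  I8: { [Y → d D n .] }  — reduce
  I9: { [D → , , . F], [F → . d g -], [F → . n ,] }  — shift
  I10: { [D → , , F .] }  — reduce
  I11: { [F → d . g -] }  — shift
  I12: { [F → n . ,] }  — shift
  I13: { [F → n , .] }  — reduce
  I14: { [F → d g . -] }  — shift
  I15: { [F → d g - .] }  — reduce
  I16: { [Y → - , .] }  — reduce

Every state is either a pure shift/goto state or contains exactly one complete item and nothing to shift — no conflicts. The grammar is LR(0).

Answer: Yes, the grammar is LR(0)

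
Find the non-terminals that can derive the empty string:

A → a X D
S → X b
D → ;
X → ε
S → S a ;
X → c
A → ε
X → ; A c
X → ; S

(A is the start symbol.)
ε-productions: X → ε, A → ε
So X, A are immediately nullable.
No further non-terminal can be added: every production for the remaining non-terminals contains a terminal or a non-nullable non-terminal.
Nullable = { 'A', 'X' }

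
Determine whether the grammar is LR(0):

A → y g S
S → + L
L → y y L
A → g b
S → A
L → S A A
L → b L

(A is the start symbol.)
A grammar is LR(0) if no state in the canonical LR(0) collection has:
  - both a shift item (dot before a terminal) and a complete item (shift-reduce conflict), or
  - two or more complete items (reduce-reduce conflict; the accept item [A' → A .] counts as a complete item here).

Augment with A' → A and build the canonical LR(0) collection (I0 = CLOSURE({[A' → . A]}), then GOTO on every symbol after a dot until no new states appear). It has 18 states:
  I0: { [A → . g b], [A → . y g S], [A' → . A] }  — shift
  I1: { [A' → A .] }  — accept
  I2: { [A → g . b] }  — shift
  I3: { [A → y . g S] }  — shift
  I4: { [A → . g b], [A → . y g S], [A → y g . S], [S → . + L], [S → . A] }  — shift
  I5: { [A → . g b], [A → . y g S], [L → . S A A], [L → . b L], [L → . y y L], [S → + . L], [S → . + L], [S → . A] }  — shift
  I6: { [S → A .] }  — reduce
  I7: { [A → y g S .] }  — reduce
  I8: { [S → + L .] }  — reduce
  I9: { [A → . g b], [A → . y g S], [L → S . A A] }  — shift
  I10: { [A → . g b], [A → . y g S], [L → . S A A], [L → . b L], [L → . y y L], [L → b . L], [S → . + L], [S → . A] }  — shift
  I11: { [A → y . g S], [L → y . y L] }  — shift
  I12: { [A → . g b], [A → . y g S], [L → . S A A], [L → . b L], [L → . y y L], [L → y y . L], [S → . + L], [S → . A] }  — shift
  I13: { [L → y y L .] }  — reduce
  I14: { [L → b L .] }  — reduce
  I15: { [A → . g b], [A → . y g S], [L → S A . A] }  — shift
  I16: { [L → S A A .] }  — reduce
  I17: { [A → g b .] }  — reduce

Every state is either a pure shift/goto state or contains exactly one complete item and nothing to shift — no conflicts. The grammar is LR(0).

Answer: Yes, the grammar is LR(0)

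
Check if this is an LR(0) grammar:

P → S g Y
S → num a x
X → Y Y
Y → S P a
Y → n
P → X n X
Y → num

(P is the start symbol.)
No. Shift-reduce conflict between [Y → num .] and [S → num . a x]

A grammar is LR(0) if no state in the canonical LR(0) collection has:
  - both a shift item (dot before a terminal) and a complete item (shift-reduce conflict), or
  - two or more complete items (reduce-reduce conflict; the accept item [P' → P .] counts as a complete item here).

Augment with P' → P and build the canonical LR(0) collection (I0 = CLOSURE({[P' → . P]}), then GOTO on every symbol after a dot until no new states appear). It has 17 states:
  I0: { [P → . S g Y], [P → . X n X], [P' → . P], [S → . num a x], [X → . Y Y], [Y → . S P a], [Y → . n], [Y → . num] }  — shift
  I1: { [P' → P .] }  — accept
  I2: { [P → . S g Y], [P → . X n X], [P → S . g Y], [S → . num a x], [X → . Y Y], [Y → . S P a], [Y → . n], [Y → . num], [Y → S . P a] }  — shift
  I3: { [P → X . n X] }  — shift
  I4: { [S → . num a x], [X → Y . Y], [Y → . S P a], [Y → . n], [Y → . num] }  — shift
  I5: { [Y → n .] }  — reduce
  I6: { [S → num . a x], [Y → num .] }  — shift, reduce
  I7: { [S → num a . x] }  — shift
  I8: { [S → num a x .] }  — reduce
  I9: { [P → . S g Y], [P → . X n X], [S → . num a x], [X → . Y Y], [Y → . S P a], [Y → . n], [Y → . num], [Y → S . P a] }  — shift
  I10: { [X → Y Y .] }  — reduce
  I11: { [Y → S P . a] }  — shift
  I12: { [Y → S P a .] }  — reduce
  I13: { [P → X n . X], [S → . num a x], [X → . Y Y], [Y → . S P a], [Y → . n], [Y → . num] }  — shift
  I14: { [P → X n X .] }  — reduce
  I15: { [P → S g . Y], [S → . num a x], [Y → . S P a], [Y → . n], [Y → . num] }  — shift
  I16: { [P → S g Y .] }  — reduce

Conflict in state I6:
  Shift-reduce conflict between [Y → num .] and [S → num . a x]
So the grammar is NOT LR(0).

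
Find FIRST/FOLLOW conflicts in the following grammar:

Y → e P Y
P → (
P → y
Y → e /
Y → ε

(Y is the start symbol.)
A FIRST/FOLLOW conflict occurs when a non-terminal N has a nullable alternative N → β (β ⇒* ε) and another alternative N → α with FIRST(α) ∩ FOLLOW(N) ≠ ∅: on such a lookahead the parser cannot decide between expanding α and letting N vanish via β.

Nullable non-terminals: Y.

Y: nullable alternative(s) Y → ε; FOLLOW(Y) = { $ }
  Y → e P Y: FIRST \ {ε} = { 'e' } — disjoint from FOLLOW(Y)
  Y → e /: FIRST \ {ε} = { 'e' } — disjoint from FOLLOW(Y)
  Y → ε: FIRST \ {ε} = { } — this is the only nullable alternative, skip

P has no nullable alternative, so no FIRST/FOLLOW check is needed there.

No FIRST/FOLLOW conflicts found.

Answer: No FIRST/FOLLOW conflicts.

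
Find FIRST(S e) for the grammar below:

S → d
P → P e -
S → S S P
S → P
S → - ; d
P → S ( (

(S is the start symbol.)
FIRST sets of the non-terminals involved (from the grammar, by fixed-point iteration):
  FIRST(S) = { '-', 'd' }

To compute FIRST(S e), process the symbols left to right:
Symbol S is a non-terminal. Add FIRST(S) \ {ε} = { '-', 'd' }
S is not nullable (ε ∉ FIRST(S)), so stop here.
FIRST(S e) = { '-', 'd' }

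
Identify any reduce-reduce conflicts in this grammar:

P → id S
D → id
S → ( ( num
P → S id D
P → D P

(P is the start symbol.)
No reduce-reduce conflicts

A reduce-reduce conflict occurs when an LR(0) state has two complete items [A → α .] and [B → β .] — both call for a reduction, and with no lookahead the parser cannot choose between them.

Augment with P' → P and build the canonical LR(0) collection (I0 = CLOSURE({[P' → . P]}), then GOTO on every symbol after a dot until no new states appear). It has 13 states:
  I0: { [D → . id], [P → . D P], [P → . S id D], [P → . id S], [P' → . P], [S → . ( ( num] }  — shift
  I1: { [S → ( . ( num] }  — shift
  I2: { [D → . id], [P → . D P], [P → . S id D], [P → . id S], [P → D . P], [S → . ( ( num] }  — shift
  I3: { [P' → P .] }  — accept
  I4: { [P → S . id D] }  — shift
  I5: { [D → id .], [P → id . S], [S → . ( ( num] }  — shift, reduce
  I6: { [P → id S .] }  — reduce
  I7: { [D → . id], [P → S id . D] }  — shift
  I8: { [P → S id D .] }  — reduce
  I9: { [D → id .] }  — reduce
  I10: { [P → D P .] }  — reduce
  I11: { [S → ( ( . num] }  — shift
  I12: { [S → ( ( num .] }  — reduce

No state contains more than one complete item.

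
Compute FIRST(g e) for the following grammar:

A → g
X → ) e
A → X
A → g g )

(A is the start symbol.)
To compute FIRST(g e), process the symbols left to right:
Symbol g is a terminal. Add 'g' and stop.
FIRST(g e) = { 'g' }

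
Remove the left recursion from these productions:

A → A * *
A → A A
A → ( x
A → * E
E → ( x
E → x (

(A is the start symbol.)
A is directly left-recursive. The standard transformation for
  A → A α₁ | ... | A α_m | β₁ | ... | β_n
is
  A  → β₁ A' | ... | β_n A'
  A' → α₁ A' | ... | α_m A' | ε

A → ( x becomes A → ( x A'
A → * E becomes A → * E A'
A → A * * becomes A' → * * A'
A → A A becomes A' → A A'
Add A' → ε

Productions for other non-terminals are unchanged:
  E → ( x
  E → x (

Resulting grammar:
A → ( x A'
A → * E A'
A' → * * A'
A' → A A'
A' → ε
E → ( x
E → x (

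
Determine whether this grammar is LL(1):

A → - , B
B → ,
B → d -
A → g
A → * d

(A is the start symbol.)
A grammar is LL(1) if for each non-terminal N with multiple productions, the predict sets of those productions are pairwise disjoint, where PREDICT(N → α) = (FIRST(α) \ {ε}) ∪ (FOLLOW(N) if α ⇒* ε).

For A:
  PREDICT(A → '-' ',' B) = { '-' }
  PREDICT(A → g) = { 'g' }
  PREDICT(A → '*' d) = { '*' }
For B:
  PREDICT(B → ',') = { ',' }
  PREDICT(B → d '-') = { 'd' }

All predict sets are disjoint. The grammar IS LL(1).

Answer: Yes, the grammar is LL(1).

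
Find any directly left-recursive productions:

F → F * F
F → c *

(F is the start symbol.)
Yes, F is left-recursive

F → F * F: LEFT RECURSIVE (starts with F)
F → c *: starts with c

The grammar has direct left recursion on: F.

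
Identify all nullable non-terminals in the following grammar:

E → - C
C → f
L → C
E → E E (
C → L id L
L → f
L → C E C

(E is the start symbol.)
A non-terminal is nullable if it can derive ε (the empty string): either it has an ε-production, or it has a production whose right-hand side consists entirely of nullable non-terminals.

There are no ε-productions, so no non-terminal can derive ε.
No non-terminals are nullable.

Answer: None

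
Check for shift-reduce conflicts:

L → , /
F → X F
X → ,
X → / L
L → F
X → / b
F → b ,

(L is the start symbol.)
A shift-reduce conflict occurs when an LR(0) state has both:
  - a complete (reduce) item [A → α .] (dot at the end), and
  - a shift item [B → β . c γ] (dot before a terminal).

Augment with L' → L and build the canonical LR(0) collection (I0 = CLOSURE({[L' → . L]}), then GOTO on every symbol after a dot until no new states appear). It has 13 states:
  I0: { [F → . X F], [F → . b ,], [L → . , /], [L → . F], [L' → . L], [X → . ,], [X → . / L], [X → . / b] }  — shift
  I1: { [L → , . /], [X → , .] }  — shift, reduce
  I2: { [F → . X F], [F → . b ,], [L → . , /], [L → . F], [X → . ,], [X → . / L], [X → . / b], [X → / . L], [X → / . b] }  — shift
  I3: { [L → F .] }  — reduce
  I4: { [L' → L .] }  — accept
  I5: { [F → . X F], [F → . b ,], [F → X . F], [X → . ,], [X → . / L], [X → . / b] }  — shift
  I6: { [F → b . ,] }  — shift
  I7: { [F → b , .] }  — reduce
  I8: { [X → , .] }  — reduce
  I9: { [F → X F .] }  — reduce
  I10: { [X → / L .] }  — reduce
  I11: { [F → b . ,], [X → / b .] }  — shift, reduce
  I12: { [L → , / .] }  — reduce

I1 contains reduce item [X → , .] and shift item [L → , . /] — shift-reduce conflict.
I11 contains reduce item [X → / b .] and shift item [F → b . ,] — shift-reduce conflict.

Answer: Yes — I1: [X → , .] vs [L → , . /]; I11: [X → / b .] vs [F → b . ,]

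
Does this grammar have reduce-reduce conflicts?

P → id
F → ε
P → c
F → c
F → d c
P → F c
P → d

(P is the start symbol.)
A reduce-reduce conflict occurs when an LR(0) state has two complete items [A → α .] and [B → β .] — both call for a reduction, and with no lookahead the parser cannot choose between them.

Augment with P' → P and build the canonical LR(0) collection (I0 = CLOSURE({[P' → . P]}), then GOTO on every symbol after a dot until no new states appear). It has 8 states:
  I0: { [F → . c], [F → . d c], [F → .], [P → . F c], [P → . c], [P → . d], [P → . id], [P' → . P] }  — shift, reduce
  I1: { [P → F . c] }  — shift
  I2: { [P' → P .] }  — accept
  I3: { [F → c .], [P → c .] }  — 2 reduces
  I4: { [F → d . c], [P → d .] }  — shift, reduce
  I5: { [P → id .] }  — reduce
  I6: { [F → d c .] }  — reduce
  I7: { [P → F c .] }  — reduce

I3 contains complete items [F → c .], [P → c .] — reduce-reduce conflict.

Answer: Yes — I3: [F → c .] vs [P → c .]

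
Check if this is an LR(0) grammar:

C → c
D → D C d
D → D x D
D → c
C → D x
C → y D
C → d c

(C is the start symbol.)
No. Reduce-reduce conflict: [C → c .] and [D → c .]

A grammar is LR(0) if no state in the canonical LR(0) collection has:
  - both a shift item (dot before a terminal) and a complete item (shift-reduce conflict), or
  - two or more complete items (reduce-reduce conflict; the accept item [C' → C .] counts as a complete item here).

Augment with C' → C and build the canonical LR(0) collection (I0 = CLOSURE({[C' → . C]}), then GOTO on every symbol after a dot until no new states appear). It has 14 states:
  I0: { [C → . D x], [C → . c], [C → . d c], [C → . y D], [C' → . C], [D → . D C d], [D → . D x D], [D → . c] }  — shift
  I1: { [C' → C .] }  — accept
  I2: { [C → . D x], [C → . c], [C → . d c], [C → . y D], [C → D . x], [D → . D C d], [D → . D x D], [D → . c], [D → D . C d], [D → D . x D] }  — shift
  I3: { [C → c .], [D → c .] }  — 2 reduces
  I4: { [C → d . c] }  — shift
  I5: { [C → y . D], [D → . D C d], [D → . D x D], [D → . c] }  — shift
  I6: { [C → . D x], [C → . c], [C → . d c], [C → . y D], [C → y D .], [D → . D C d], [D → . D x D], [D → . c], [D → D . C d], [D → D . x D] }  — shift, reduce
  I7: { [D → c .] }  — reduce
  I8: { [D → D C . d] }  — shift
  I9: { [D → . D C d], [D → . D x D], [D → . c], [D → D x . D] }  — shift
  I10: { [C → . D x], [C → . c], [C → . d c], [C → . y D], [D → . D C d], [D → . D x D], [D → . c], [D → D . C d], [D → D . x D], [D → D x D .] }  — shift, reduce
  I11: { [D → D C d .] }  — reduce
  I12: { [C → d c .] }  — reduce
  I13: { [C → D x .], [D → . D C d], [D → . D x D], [D → . c], [D → D x . D] }  — shift, reduce

Conflict in state I3:
  Reduce-reduce conflict: [C → c .] and [D → c .]
So the grammar is NOT LR(0).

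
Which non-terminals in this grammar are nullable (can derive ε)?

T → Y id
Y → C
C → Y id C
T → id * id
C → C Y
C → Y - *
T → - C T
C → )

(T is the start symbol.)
None

There are no ε-productions, so no non-terminal can derive ε.
No non-terminals are nullable.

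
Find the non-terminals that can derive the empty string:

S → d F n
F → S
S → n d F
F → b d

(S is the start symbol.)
There are no ε-productions, so no non-terminal can derive ε.
No non-terminals are nullable.

Answer: None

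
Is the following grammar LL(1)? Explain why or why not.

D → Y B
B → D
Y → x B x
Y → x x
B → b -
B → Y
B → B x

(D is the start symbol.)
Relevant sets:
  FIRST(D) = { 'x' }
  FIRST(Y) = { 'x' }
  FIRST(B) = { 'b', 'x' }

For B:
  PREDICT(B → D) = { 'x' }
  PREDICT(B → b '-') = { 'b' }
  PREDICT(B → Y) = { 'x' }
  PREDICT(B → B x) = { 'b', 'x' }
For Y:
  PREDICT(Y → x B x) = { 'x' }
  PREDICT(Y → x x) = { 'x' }
D has a single production, so nothing to check there.

Conflict found: Predict set conflict for B: { 'x' }
The grammar is NOT LL(1).

Answer: No. Predict set conflict for B: { 'x' }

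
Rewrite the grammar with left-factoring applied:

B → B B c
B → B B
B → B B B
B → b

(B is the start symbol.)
Left-factoring transforms A → αβ₁ | αβ₂ into A → αA' and A' → β₁ | β₂
(α is the longest common prefix among the alternatives). Repeat until
no nonterminal has two alternatives with a common prefix.

Round 1: B has alternatives sharing prefix 'B B'. Introduce B': B → B B B'
  Add: B' → c
  Add: B' → ε
  Add: B' → B

No remaining common prefixes — done.

Resulting grammar:
B → B B B'
B' → c
B' → ε
B' → B
B → b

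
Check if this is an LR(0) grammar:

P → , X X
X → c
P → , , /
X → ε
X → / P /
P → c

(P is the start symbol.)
A grammar is LR(0) if no state in the canonical LR(0) collection has:
  - both a shift item (dot before a terminal) and a complete item (shift-reduce conflict), or
  - two or more complete items (reduce-reduce conflict; the accept item [P' → P .] counts as a complete item here).

Augment with P' → P and build the canonical LR(0) collection (I0 = CLOSURE({[P' → . P]}), then GOTO on every symbol after a dot until no new states appear). It has 12 states:
  I0: { [P → . , , /], [P → . , X X], [P → . c], [P' → . P] }  — shift
  I1: { [P → , . , /], [P → , . X X], [X → . / P /], [X → . c], [X → .] }  — shift, reduce
  I2: { [P' → P .] }  — accept
  I3: { [P → c .] }  — reduce
  I4: { [P → , , . /] }  — shift
  I5: { [P → . , , /], [P → . , X X], [P → . c], [X → / . P /] }  — shift
  I6: { [P → , X . X], [X → . / P /], [X → . c], [X → .] }  — shift, reduce
  I7: { [X → c .] }  — reduce
  I8: { [P → , X X .] }  — reduce
  I9: { [X → / P . /] }  — shift
  I10: { [X → / P / .] }  — reduce
  I11: { [P → , , / .] }  — reduce

Conflict in state I1:
  Shift-reduce conflict between [X → .] and [P → , . , /]
So the grammar is NOT LR(0).

Answer: No. Shift-reduce conflict between [X → .] and [P → , . , /]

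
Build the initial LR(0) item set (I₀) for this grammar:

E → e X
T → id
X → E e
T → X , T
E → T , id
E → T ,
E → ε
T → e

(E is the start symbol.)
First, augment the grammar with E' → E
I₀ = CLOSURE({ [E' → . E] }):
  [E' → . E] has the dot before E: add [E → . e X], [E → . T , id], [E → . T ,], [E → .]
  [E → . T , id] has the dot before T: add [T → . id], [T → . X , T], [T → . e]
  [T → . X , T] has the dot before X: add [X → . E e]
No further items can be added.

I₀ = { [E → . T , id], [E → . T ,], [E → . e X], [E → .], [E' → . E], [T → . X , T], [T → . e], [T → . id], [X → . E e] }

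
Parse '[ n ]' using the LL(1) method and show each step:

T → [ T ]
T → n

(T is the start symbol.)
Stack is shown with the top on the left.

Stack    Input    Action
------------------------
T $      [ n ] $  output T → [ T ]
[ T ] $  [ n ] $  match '['
T ] $    n ] $    output T → n
n ] $    n ] $    match 'n'
] $      ] $      match ']'
$        $        accept

The string is accepted.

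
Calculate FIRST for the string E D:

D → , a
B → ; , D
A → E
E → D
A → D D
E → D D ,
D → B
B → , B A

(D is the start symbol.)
{ ',', ';' }

FIRST sets of the non-terminals involved (from the grammar, by fixed-point iteration):
  FIRST(E) = { ',', ';' }

To compute FIRST(E D), process the symbols left to right:
Symbol E is a non-terminal. Add FIRST(E) \ {ε} = { ',', ';' }
E is not nullable (ε ∉ FIRST(E)), so stop here.
FIRST(E D) = { ',', ';' }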